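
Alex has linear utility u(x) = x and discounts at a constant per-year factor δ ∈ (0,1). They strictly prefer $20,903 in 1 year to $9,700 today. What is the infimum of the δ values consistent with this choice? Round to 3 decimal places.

Comparing present values: 9700 < δ·20903.
So δ > 9700/20903 = 0.46405.

δ > 0.464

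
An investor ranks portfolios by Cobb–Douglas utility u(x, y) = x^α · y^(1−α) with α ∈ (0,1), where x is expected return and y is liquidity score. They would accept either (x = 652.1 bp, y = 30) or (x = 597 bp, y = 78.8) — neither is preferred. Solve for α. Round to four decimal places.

α ≈ 0.9162

Indifference: 652.1^α · 30^(1−α) = 597^α · 78.8^(1−α).
Rearrange to (652.1/597)^α = (78.8/30)^(1−α) and take logs: α·0.0882808 = (1−α)·0.9657156.
Thus α·(1.0539964) = 0.9657156, so α = 0.9657156/1.0539964 ≈ 0.9162.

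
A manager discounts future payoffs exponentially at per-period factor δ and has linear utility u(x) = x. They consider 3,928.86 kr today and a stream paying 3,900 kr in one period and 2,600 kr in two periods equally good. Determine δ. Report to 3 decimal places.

δ ≈ 0.690

Equating present values: 3928.86 = 3900δ + 2600δ².
That is, 2600δ² + 3900δ − 3928.86 = 0, a quadratic in δ.
The positive root is δ = [−3900 + √(3900² + 4·2600·3928.86)] / (2·2600) = (−3900 + 7488.000)/5200 ≈ 0.690.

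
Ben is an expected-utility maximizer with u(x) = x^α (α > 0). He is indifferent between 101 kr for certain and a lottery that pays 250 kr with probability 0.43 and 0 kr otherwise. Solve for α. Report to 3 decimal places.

The lottery's expected utility is 0.43·u(250) + 0.57·u(0) = 0.43·250^α (since u(0) = 0 for α > 0).
Equating: 101^α = 0.43·250^α, i.e. 0.4040^α = 0.43.
Take logs: α = ln 0.43 / ln(101/250) ≈ 0.93118.

α ≈ 0.931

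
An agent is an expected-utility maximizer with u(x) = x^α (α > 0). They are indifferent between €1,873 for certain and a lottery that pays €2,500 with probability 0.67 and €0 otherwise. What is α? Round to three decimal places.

EU(lottery) = 0.67·2500^α + 0.33·0 = 0.67·2500^α.
Indifference: 1873^α = 0.67·2500^α, so (1873/2500)^α = 0.67.
α = ln(0.67) / ln(1873/2500) = -0.400478/-0.288749 ≈ 1.387.

α ≈ 1.387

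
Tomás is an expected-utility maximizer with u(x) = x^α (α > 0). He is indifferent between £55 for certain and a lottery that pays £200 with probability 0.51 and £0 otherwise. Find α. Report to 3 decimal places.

Since u(0) = 0, the lottery's EU is 0.51·200^α.
Indifference: 55^α = 0.51·200^α, so (55/200)^α = 0.51.
Taking logs: α·ln(55/200) = ln(0.51), so α = -0.673345 / -1.290984 ≈ 0.522.

α ≈ 0.522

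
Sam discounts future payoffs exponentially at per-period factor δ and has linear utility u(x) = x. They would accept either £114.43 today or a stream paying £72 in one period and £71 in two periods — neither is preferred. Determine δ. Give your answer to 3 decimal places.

δ ≈ 0.860

The stream is worth 72δ + 71δ² today, so 72δ + 71δ² = 114.43.
Rearranged: 71δ² + 72δ − 114.43 = 0.
The positive root is δ = [−72 + √(72² + 4·71·114.43)] / (2·71) = (−72 + 194.119)/142 ≈ 0.860.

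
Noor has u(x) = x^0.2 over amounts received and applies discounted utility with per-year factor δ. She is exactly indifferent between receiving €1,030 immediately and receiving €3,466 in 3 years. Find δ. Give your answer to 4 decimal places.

The payoff in 3 years is discounted by δ^3, so u(1030) = δ^3·u(3466) and δ^3 = u(1030)/u(3466).
Since u(x) = x^0.2, δ^3 = (1030/3466)^0.2 = 0.29717^0.2 = 0.78452.
So δ = 0.78452^(1/3) ≈ 0.9223.

δ ≈ 0.9223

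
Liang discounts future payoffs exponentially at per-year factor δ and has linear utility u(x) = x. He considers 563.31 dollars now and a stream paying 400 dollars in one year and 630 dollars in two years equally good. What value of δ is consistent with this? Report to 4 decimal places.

δ ≈ 0.6800

Present value of the stream is 400·δ + 630·δ². Indifference gives 400δ + 630δ² = 563.31.
Rearranged: 630δ² + 400δ − 563.31 = 0.
By the quadratic formula (taking the positive root), δ = (−400 + √1579541.20) / 1260 ≈ 0.6800.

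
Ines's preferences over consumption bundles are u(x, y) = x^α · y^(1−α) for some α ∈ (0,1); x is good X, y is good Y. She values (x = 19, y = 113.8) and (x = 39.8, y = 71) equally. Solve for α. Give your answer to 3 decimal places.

The Cobb–Douglas utilities coincide, so 19^α·113.8^(1−α) = 39.8^α·71^(1−α).
Taking logs: α·ln 19 + (1−α)·ln 113.8 = α·ln 39.8 + (1−α)·ln 71, i.e. α·-0.739428 = (1−α)·-0.471763.
Thus α·(-1.211191) = -0.471763, so α = -0.471763/-1.211191 ≈ 0.390.

α ≈ 0.390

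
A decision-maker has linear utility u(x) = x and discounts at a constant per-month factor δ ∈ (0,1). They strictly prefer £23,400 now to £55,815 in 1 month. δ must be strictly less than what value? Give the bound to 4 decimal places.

δ < 0.4192

Comparing present values: 23400 > δ·55815.
So δ < 23400/55815 = 0.41924.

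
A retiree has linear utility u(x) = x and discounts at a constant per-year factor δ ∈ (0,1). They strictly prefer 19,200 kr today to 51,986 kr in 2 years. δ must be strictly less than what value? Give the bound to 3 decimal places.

δ < 0.608

Under u(x) = x this choice says 19200 > δ^2·51986.
Hence δ^2 < 19200/51986 = 0.36933, and x ↦ x^(1/2) is increasing on (0,∞).
δ < (19200/51986)^(1/2) ≈ 0.608.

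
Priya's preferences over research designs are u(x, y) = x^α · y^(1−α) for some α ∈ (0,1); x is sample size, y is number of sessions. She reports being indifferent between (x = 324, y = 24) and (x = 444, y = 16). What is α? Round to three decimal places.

The Cobb–Douglas utilities coincide, so 324^α·24^(1−α) = 444^α·16^(1−α).
Taking logs: α·ln 324 + (1−α)·ln 24 = α·ln 444 + (1−α)·ln 16, i.e. α·-0.315081 = (1−α)·-0.405465.
With A = -0.315081 and B = -0.405465: α·A = (1−α)·B, so α = B/(A+B) = -0.405465/-0.720546 ≈ 0.563.

α ≈ 0.563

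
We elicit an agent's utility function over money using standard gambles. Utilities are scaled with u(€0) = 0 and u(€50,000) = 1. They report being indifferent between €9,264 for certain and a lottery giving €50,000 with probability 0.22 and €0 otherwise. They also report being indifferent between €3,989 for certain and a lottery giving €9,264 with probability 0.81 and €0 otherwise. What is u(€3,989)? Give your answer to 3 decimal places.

0.178

First, u(€9,264) = 0.22·u(€50,000) + 0.78·u(€0) = 0.22.
Then u(€3,989) = 0.81·u(€9,264) + 0.19·u(€0) = 0.81·0.22 + 0.19·0.00 = 0.1782.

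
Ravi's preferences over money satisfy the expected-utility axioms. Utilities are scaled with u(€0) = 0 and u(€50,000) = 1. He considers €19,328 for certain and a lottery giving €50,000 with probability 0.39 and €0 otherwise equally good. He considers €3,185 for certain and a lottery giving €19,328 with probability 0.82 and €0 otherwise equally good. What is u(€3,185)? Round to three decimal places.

The first gamble pins u(€19,328): it must equal 0.39·1 + 0.61·0 = 0.39.
Then u(€3,185) = 0.82·u(€19,328) + 0.18·u(€0) = 0.82·0.39 + 0.18·0.00 = 0.3198.

0.320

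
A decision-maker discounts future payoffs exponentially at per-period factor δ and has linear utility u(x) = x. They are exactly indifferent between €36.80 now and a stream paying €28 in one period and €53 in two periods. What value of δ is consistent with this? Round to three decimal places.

The stream is worth 28δ + 53δ² today, so 28δ + 53δ² = 36.80.
That is, 53δ² + 28δ − 36.80 = 0, a quadratic in δ.
The positive root is δ = [−28 + √(28² + 4·53·36.80)] / (2·53) = (−28 + 92.659)/106 ≈ 0.610.

δ ≈ 0.610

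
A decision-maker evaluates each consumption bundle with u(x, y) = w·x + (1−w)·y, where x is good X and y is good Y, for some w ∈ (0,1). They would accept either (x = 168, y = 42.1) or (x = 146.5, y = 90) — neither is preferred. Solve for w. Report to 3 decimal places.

w = 0.690

Indifference: w·168 + (1−w)·42.1 = w·146.5 + (1−w)·90.
w·(168−146.5) = (1−w)·(90−42.1), i.e. w·21.5 = (1−w)·47.9.
So w/(1−w) = 47.9/21.5 = 2.2279, giving w = 47.9/(21.5+47.9) = 0.690.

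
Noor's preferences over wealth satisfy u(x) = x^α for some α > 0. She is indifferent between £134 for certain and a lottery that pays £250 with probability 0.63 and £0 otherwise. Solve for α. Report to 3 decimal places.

The lottery's expected utility is 0.63·u(250) + 0.37·u(0) = 0.63·250^α (since u(0) = 0 for α > 0).
Indifference: 134^α = 0.63·250^α, so (134/250)^α = 0.63.
α = ln(0.63) / ln(134/250) = -0.462035/-0.623621 ≈ 0.741.

α ≈ 0.741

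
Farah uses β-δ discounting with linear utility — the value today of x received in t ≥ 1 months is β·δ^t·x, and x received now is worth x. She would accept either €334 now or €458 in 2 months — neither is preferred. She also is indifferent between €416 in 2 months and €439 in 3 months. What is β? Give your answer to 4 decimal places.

β ≈ 0.8121

From the later pair, β·δ^2·416 = β·δ^3·439; dividing through, δ = 416/439 = 0.94761.
Substituting δ into 334 = β·δ^2·458: β = 334/(411.266) ≈ 0.8121.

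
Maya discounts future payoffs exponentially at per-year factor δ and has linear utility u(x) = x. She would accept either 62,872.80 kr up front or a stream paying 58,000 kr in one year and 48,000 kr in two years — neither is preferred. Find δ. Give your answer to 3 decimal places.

Present value of the stream is 58000·δ + 48000·δ². Indifference gives 58000δ + 48000δ² = 62872.80.
Rearranged: 48000δ² + 58000δ − 62872.80 = 0.
The positive root is δ = [−58000 + √(58000² + 4·48000·62872.80)] / (2·48000) = (−58000 + 124240.000)/96000 ≈ 0.690.

δ ≈ 0.690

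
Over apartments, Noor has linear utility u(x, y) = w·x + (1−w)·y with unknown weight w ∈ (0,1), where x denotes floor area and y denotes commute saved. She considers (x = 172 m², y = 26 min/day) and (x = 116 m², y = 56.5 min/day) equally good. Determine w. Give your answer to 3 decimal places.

w = 0.353

u(172,26) = u(116,56.5) means w·172 + (1−w)·26 = w·116 + (1−w)·56.5.
Collecting terms: w·56 = (1−w)·30.5.
Hence w = 30.5/(56+30.5) = 30.5/86.5 = 0.353.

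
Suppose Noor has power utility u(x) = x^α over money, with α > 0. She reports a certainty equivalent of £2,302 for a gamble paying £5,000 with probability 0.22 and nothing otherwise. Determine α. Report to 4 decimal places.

The lottery's expected utility is 0.22·u(5000) + 0.78·u(0) = 0.22·5000^α (since u(0) = 0 for α > 0).
Equating: 2302^α = 0.22·5000^α, i.e. 0.4604^α = 0.22.
α = ln(0.22) / ln(2302/5000) = -1.5141277/-0.7756596 ≈ 1.9521.

α ≈ 1.9521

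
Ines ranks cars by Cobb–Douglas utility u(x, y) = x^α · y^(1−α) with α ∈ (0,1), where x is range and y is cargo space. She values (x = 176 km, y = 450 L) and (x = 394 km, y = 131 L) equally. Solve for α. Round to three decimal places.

The Cobb–Douglas utilities coincide, so 176^α·450^(1−α) = 394^α·131^(1−α).
(176/394)^α = (131/450)^(1−α); take logs: α·ln(176/394) = (1−α)·ln(131/450), i.e. α·-0.805867 = (1−α)·-1.234050.
With A = -0.805867 and B = -1.234050: α·A = (1−α)·B, so α = B/(A+B) = -1.234050/-2.039917 ≈ 0.605.

α ≈ 0.605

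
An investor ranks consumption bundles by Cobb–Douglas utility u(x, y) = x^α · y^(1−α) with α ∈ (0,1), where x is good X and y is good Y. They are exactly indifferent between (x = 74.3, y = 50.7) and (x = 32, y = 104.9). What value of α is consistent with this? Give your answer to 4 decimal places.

Set the two utilities equal: 74.3^α·50.7^(1−α) = 32^α·104.9^(1−α).
Rearrange to (74.3/32)^α = (104.9/50.7)^(1−α) and take logs: α·0.8423750 = (1−α)·0.7270816.
With A = 0.8423750 and B = 0.7270816: α·A = (1−α)·B, so α = B/(A+B) = 0.7270816/1.5694566 ≈ 0.4633.

α ≈ 0.4633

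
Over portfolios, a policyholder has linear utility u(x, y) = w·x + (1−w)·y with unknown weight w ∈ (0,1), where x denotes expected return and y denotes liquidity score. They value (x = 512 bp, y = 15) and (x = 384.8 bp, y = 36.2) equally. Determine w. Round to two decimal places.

w = 0.14

Indifference: w·512 + (1−w)·15 = w·384.8 + (1−w)·36.2.
Rearranging, 127.2·w − 21.2·(1−w) = 0.
The marginal rate of substitution is 21.2/127.2, so w = 21.2/(127.2+21.2) = 0.14.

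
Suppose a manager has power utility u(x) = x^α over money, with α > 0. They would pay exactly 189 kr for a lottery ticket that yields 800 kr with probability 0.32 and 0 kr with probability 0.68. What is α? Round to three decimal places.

α ≈ 0.790

Since u(0) = 0, the lottery's EU is 0.32·800^α.
Indifference: 189^α = 0.32·800^α, so (189/800)^α = 0.32.
Taking logs: α·ln(189/800) = ln(0.32), so α = -1.139434 / -1.442865 ≈ 0.790.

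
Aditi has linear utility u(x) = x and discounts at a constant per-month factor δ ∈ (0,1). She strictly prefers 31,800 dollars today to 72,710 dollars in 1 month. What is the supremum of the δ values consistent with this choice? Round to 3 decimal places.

δ < 0.437

Comparing present values: 31800 > δ·72710.
Dividing through by 72710 gives δ < 0.43735.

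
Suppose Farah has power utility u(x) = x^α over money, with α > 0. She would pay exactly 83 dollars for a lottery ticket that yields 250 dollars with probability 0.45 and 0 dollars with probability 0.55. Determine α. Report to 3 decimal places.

α ≈ 0.724

EU(lottery) = 0.45·250^α + 0.55·0 = 0.45·250^α.
Equating: 83^α = 0.45·250^α, i.e. 0.3320^α = 0.45.
α = ln(0.45) / ln(83/250) = -0.798508/-1.102620 ≈ 0.724.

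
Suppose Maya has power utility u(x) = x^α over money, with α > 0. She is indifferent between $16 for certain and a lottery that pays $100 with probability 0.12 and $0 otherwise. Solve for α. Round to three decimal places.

Since u(0) = 0, the lottery's EU is 0.12·100^α.
Equating: 16^α = 0.12·100^α, i.e. 0.1600^α = 0.12.
Take logs: α = ln 0.12 / ln(16/100) ≈ 1.15698.

α ≈ 1.157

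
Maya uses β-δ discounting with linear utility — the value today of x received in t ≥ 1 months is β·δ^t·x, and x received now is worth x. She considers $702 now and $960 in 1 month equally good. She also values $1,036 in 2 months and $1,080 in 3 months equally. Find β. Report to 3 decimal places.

The second indifference involves only future payoffs, so β cancels: β·δ^2·1036 = β·δ^3·1080, giving δ = 1036/1080 = 0.95926.
The first indifference: 702 = β·δ·960, so β = 702/(δ·960) = 702/(0.95926·960) ≈ 0.762.

β ≈ 0.762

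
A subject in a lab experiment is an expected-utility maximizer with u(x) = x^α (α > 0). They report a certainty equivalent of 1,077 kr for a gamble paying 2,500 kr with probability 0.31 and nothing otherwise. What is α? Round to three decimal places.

α ≈ 1.391

EU(lottery) = 0.31·2500^α + 0.69·0 = 0.31·2500^α.
Setting u(1077) equal to that: 1077^α = 0.31·2500^α ⇒ (1077/2500)^α = 0.31.
Taking logs: α·ln(1077/2500) = ln(0.31), so α = -1.171183 / -0.842111 ≈ 1.391.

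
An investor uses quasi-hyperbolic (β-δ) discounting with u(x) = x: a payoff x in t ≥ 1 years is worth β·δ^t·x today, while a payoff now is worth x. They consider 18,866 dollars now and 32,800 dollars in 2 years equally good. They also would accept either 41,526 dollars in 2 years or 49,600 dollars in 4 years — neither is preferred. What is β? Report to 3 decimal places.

The second indifference involves only future payoffs, so β cancels: β·δ^2·41526 = β·δ^4·49600, giving δ^2 = 41526/49600 = 0.83722, so δ = 0.91500.
The first indifference: 18866 = β·δ^2·32800, so β = 18866/(δ^2·32800) = 18866/(0.83722·32800) ≈ 0.687.

β ≈ 0.687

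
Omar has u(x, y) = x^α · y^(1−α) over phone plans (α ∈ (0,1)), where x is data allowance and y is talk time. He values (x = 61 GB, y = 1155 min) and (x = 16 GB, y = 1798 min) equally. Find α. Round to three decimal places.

Set the two utilities equal: 61^α·1155^(1−α) = 16^α·1798^(1−α).
Rearrange to (61/16)^α = (1798/1155)^(1−α) and take logs: α·1.338285 = (1−α)·0.442575.
So α/(1−α) = (0.442575)/(1.338285) = 0.330703, and α = 0.330703/1.330703 ≈ 0.249.

α ≈ 0.249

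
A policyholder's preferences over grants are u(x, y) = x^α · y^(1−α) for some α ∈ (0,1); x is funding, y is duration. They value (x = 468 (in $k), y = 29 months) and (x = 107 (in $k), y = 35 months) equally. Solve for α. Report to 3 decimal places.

Set the two utilities equal: 468^α·29^(1−α) = 107^α·35^(1−α).
Taking logs: α·ln 468 + (1−α)·ln 29 = α·ln 107 + (1−α)·ln 35, i.e. α·1.475639 = (1−α)·0.188052.
With A = 1.475639 and B = 0.188052: α·A = (1−α)·B, so α = B/(A+B) = 0.188052/1.663691 ≈ 0.113.

α ≈ 0.113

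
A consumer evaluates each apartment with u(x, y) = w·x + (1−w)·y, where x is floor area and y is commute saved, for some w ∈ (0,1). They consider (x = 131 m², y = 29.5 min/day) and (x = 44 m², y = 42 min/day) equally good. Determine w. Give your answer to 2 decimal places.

Equating utilities: w·131 + (1−w)·29.5 = w·44 + (1−w)·42.
Rearranging, 87·w − 12.5·(1−w) = 0.
Hence w = 12.5/(87+12.5) = 12.5/99.5 = 0.13.

w = 0.13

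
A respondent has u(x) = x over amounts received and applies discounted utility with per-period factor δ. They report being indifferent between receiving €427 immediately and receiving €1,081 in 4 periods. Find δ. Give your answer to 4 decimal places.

δ ≈ 0.7928

The payoff in 4 periods is discounted by δ^4, so u(427) = δ^4·u(1081) and δ^4 = u(427)/u(1081).
With u(x) = x: δ^4 = 427/1081 = 0.39500.
So δ = 0.39500^(1/4) ≈ 0.7928.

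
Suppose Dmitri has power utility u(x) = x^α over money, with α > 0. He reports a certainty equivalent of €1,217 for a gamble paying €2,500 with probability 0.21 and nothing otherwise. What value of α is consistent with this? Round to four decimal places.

EU(lottery) = 0.21·2500^α + 0.79·0 = 0.21·2500^α.
Setting u(1217) equal to that: 1217^α = 0.21·2500^α ⇒ (1217/2500)^α = 0.21.
α = ln(0.21) / ln(1217/2500) = -1.5606477/-0.7199019 ≈ 2.1679.

α ≈ 2.1679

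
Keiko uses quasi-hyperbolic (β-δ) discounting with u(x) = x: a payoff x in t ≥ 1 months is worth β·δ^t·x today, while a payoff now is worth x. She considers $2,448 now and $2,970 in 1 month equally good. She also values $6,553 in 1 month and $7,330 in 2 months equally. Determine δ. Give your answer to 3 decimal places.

δ ≈ 0.894

From the later pair, β·δ^1·6553 = β·δ^2·7330; dividing through, δ = 6553/7330 = 0.89400.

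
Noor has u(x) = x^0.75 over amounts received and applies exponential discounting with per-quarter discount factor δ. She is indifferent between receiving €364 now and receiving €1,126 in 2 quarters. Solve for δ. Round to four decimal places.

δ ≈ 0.6548

Equating discounted utilities: u(364) = δ^2·u(1126) ⇒ δ^2 = u(364)/u(1126).
With u(x) = x^0.75: δ^2 = 364^0.75/1126^0.75 = (364/1126)^0.75 = 0.42872.
Taking the square root: δ = 0.42872^(1/2) ≈ 0.6548.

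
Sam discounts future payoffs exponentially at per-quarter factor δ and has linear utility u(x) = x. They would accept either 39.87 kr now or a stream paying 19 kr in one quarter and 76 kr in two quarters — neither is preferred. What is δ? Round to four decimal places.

δ ≈ 0.6100

Present value of the stream is 19·δ + 76·δ². Indifference gives 19δ + 76δ² = 39.87.
So 76δ² + 19δ − 39.87 = 0.
By the quadratic formula (taking the positive root), δ = (−19 + √12481.48) / 152 ≈ 0.6100.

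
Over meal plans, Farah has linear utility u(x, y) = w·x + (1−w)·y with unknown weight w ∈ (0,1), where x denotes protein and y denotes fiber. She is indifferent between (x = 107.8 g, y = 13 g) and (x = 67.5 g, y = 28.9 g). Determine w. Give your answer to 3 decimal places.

Equating utilities: w·107.8 + (1−w)·13 = w·67.5 + (1−w)·28.9.
Rearranging, 40.3·w − 15.9·(1−w) = 0.
The marginal rate of substitution is 15.9/40.3, so w = 15.9/(40.3+15.9) = 0.283.

w = 0.283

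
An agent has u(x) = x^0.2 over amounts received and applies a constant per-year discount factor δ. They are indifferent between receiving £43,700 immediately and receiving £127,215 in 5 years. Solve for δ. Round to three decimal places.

Equating discounted utilities: u(43700) = δ^5·u(127215) ⇒ δ^5 = u(43700)/u(127215).
Since u(x) = x^0.2, δ^5 = (43700/127215)^0.2 = 0.34351^0.2 = 0.80759.
Taking the 5th root: δ = 0.80759^(1/5) ≈ 0.958.

δ ≈ 0.958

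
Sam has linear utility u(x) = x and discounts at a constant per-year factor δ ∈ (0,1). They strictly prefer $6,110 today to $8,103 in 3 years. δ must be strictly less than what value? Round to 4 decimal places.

δ < 0.9102

Under u(x) = x this choice says 6110 > δ^3·8103.
Hence δ^3 < 6110/8103 = 0.75404, and x ↦ x^(1/3) is increasing on (0,∞).
δ < (6110/8103)^(1/3) ≈ 0.9102.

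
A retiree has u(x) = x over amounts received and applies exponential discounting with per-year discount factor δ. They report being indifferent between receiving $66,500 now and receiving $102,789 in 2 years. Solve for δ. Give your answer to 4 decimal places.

The payoff in 2 years is discounted by δ^2, so u(66500) = δ^2·u(102789) and δ^2 = u(66500)/u(102789).
With u(x) = x: δ^2 = 66500/102789 = 0.64696.
Taking the square root: δ = 0.64696^(1/2) ≈ 0.8043.

δ ≈ 0.8043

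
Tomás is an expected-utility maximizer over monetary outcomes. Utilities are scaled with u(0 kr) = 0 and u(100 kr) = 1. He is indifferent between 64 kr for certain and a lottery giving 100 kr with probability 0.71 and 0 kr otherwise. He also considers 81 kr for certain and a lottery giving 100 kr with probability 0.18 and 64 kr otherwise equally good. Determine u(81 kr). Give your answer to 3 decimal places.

From the first indifference, u(64 kr) = 0.71·u(100 kr) + 0.29·u(0 kr) = 0.71·1 + 0.29·0 = 0.71.
Chaining: u(81 kr) = 0.18·1.00 + 0.82·0.71 = 0.7622.

0.762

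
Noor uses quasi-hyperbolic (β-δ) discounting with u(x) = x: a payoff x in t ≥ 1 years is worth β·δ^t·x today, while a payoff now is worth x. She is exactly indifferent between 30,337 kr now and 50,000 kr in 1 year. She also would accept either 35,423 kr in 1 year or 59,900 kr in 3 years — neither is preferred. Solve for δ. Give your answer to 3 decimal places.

From the later pair, β·δ^1·35423 = β·δ^3·59900; dividing through, δ^2 = 35423/59900 = 0.59137, so δ = 0.76901.

δ ≈ 0.769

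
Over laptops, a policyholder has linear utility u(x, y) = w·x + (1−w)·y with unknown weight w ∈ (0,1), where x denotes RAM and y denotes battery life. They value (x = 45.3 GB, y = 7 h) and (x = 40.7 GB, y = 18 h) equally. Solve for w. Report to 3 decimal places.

Indifference: w·45.3 + (1−w)·7 = w·40.7 + (1−w)·18.
Collecting terms: w·4.6 = (1−w)·11.
Hence w = 11/(4.6+11) = 11/15.6 = 0.705.

w = 0.705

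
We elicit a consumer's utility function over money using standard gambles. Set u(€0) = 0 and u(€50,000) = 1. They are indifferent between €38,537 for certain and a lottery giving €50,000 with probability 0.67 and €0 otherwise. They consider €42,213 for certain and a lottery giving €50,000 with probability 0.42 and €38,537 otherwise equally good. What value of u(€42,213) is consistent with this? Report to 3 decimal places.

0.809

First, u(€38,537) = 0.67·u(€50,000) + 0.33·u(€0) = 0.67.
Then u(€42,213) = 0.42·u(€50,000) + 0.58·u(€38,537) = 0.42·1.00 + 0.58·0.67 = 0.8086.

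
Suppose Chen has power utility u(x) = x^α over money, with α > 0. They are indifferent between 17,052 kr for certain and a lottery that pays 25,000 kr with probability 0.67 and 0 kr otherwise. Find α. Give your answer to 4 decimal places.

α ≈ 1.0467

EU(lottery) = 0.67·25000^α + 0.33·0 = 0.67·25000^α.
Equating: 17052^α = 0.67·25000^α, i.e. 0.6821^α = 0.67.
α = ln(0.67) / ln(17052/25000) = -0.4004776/-0.3826083 ≈ 1.0467.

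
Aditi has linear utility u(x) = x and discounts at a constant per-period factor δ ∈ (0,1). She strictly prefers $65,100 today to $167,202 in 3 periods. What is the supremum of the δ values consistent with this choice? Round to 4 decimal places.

δ < 0.7302

The preference means 65100 > δ^3·167202.
So δ^3 < 65100/167202 = 0.38935; taking the cube root of both positive sides preserves the inequality.
δ < (65100/167202)^(1/3) ≈ 0.7302.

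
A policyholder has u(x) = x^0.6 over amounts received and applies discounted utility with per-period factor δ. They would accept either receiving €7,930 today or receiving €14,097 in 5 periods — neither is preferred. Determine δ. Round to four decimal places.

δ ≈ 0.9333

Equating discounted utilities: u(7930) = δ^5·u(14097) ⇒ δ^5 = u(7930)/u(14097).
Since u(x) = x^0.6, δ^5 = (7930/14097)^0.6 = 0.56253^0.6 = 0.70809.
Hence δ = (0.70809)^(1/5) = 0.933292.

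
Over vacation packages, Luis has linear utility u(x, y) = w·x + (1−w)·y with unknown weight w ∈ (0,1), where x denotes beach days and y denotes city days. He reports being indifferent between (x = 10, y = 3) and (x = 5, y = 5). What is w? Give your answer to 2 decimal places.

Indifference: w·10 + (1−w)·3 = w·5 + (1−w)·5.
w·(10−5) = (1−w)·(5−3), i.e. w·5 = (1−w)·2.
Hence w = 2/(5+2) = 2/7 = 0.29.

w = 0.29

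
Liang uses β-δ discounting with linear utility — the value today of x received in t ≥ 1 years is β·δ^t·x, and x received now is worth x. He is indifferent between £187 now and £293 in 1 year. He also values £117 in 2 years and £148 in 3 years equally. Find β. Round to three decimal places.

β ≈ 0.807

Both payoffs in the second observation are in the future, so β drops out: δ^2·117 = δ^3·148 ⇒ δ = 117/148 = 0.79054.
Substituting δ into 187 = β·δ·293: β = 187/(231.628) ≈ 0.807.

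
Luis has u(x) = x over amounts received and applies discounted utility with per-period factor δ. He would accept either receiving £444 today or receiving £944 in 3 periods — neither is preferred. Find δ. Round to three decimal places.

The payoff in 3 periods is discounted by δ^3, so u(444) = δ^3·u(944) and δ^3 = u(444)/u(944).
With u(x) = x: δ^3 = 444/944 = 0.47034.
So δ = 0.47034^(1/3) ≈ 0.778.

δ ≈ 0.778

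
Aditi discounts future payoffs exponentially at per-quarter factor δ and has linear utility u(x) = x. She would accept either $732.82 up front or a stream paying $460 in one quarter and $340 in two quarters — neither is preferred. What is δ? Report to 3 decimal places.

The stream is worth 460δ + 340δ² today, so 460δ + 340δ² = 732.82.
Rearranged: 340δ² + 460δ − 732.82 = 0.
The positive root is δ = [−460 + √(460² + 4·340·732.82)] / (2·340) = (−460 + 1099.198)/680 ≈ 0.940.

δ ≈ 0.940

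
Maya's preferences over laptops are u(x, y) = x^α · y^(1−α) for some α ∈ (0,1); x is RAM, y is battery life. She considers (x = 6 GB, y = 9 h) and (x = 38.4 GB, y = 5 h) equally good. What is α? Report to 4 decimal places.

The Cobb–Douglas utilities coincide, so 6^α·9^(1−α) = 38.4^α·5^(1−α).
Rearrange to (6/38.4)^α = (5/9)^(1−α) and take logs: α·-1.8562980 = (1−α)·-0.5877867.
So α/(1−α) = (-0.5877867)/(-1.8562980) = 0.3166446, and α = 0.3166446/1.3166446 ≈ 0.2405.

α ≈ 0.2405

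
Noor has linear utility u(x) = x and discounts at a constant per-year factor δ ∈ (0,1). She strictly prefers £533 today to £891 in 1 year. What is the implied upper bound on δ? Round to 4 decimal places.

δ < 0.5982

The preference means 533 > δ·891.
So δ < 533/891 = 0.59820.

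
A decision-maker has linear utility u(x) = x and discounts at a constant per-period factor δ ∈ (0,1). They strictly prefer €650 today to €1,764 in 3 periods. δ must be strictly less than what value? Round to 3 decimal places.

δ < 0.717

Comparing present values: 650 > δ^3·1764.
So δ^3 < 650/1764 = 0.36848; taking the cube root of both positive sides preserves the inequality.
δ < 0.36848^(1/3) = 0.717.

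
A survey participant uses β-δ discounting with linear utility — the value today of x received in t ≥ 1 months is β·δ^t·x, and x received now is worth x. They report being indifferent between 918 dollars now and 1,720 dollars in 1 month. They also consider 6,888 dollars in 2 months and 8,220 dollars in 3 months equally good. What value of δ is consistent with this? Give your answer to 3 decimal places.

Both payoffs in the second observation are in the future, so β drops out: δ^2·6888 = δ^3·8220 ⇒ δ = 6888/8220 = 0.83796.

δ ≈ 0.838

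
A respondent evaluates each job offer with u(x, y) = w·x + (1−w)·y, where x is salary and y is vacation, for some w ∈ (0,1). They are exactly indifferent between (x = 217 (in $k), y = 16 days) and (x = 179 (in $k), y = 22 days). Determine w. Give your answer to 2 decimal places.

Equating utilities: w·217 + (1−w)·16 = w·179 + (1−w)·22.
Collecting terms: w·38 = (1−w)·6.
So w/(1−w) = 6/38 = 0.1579, giving w = 6/(38+6) = 0.14.

w = 0.14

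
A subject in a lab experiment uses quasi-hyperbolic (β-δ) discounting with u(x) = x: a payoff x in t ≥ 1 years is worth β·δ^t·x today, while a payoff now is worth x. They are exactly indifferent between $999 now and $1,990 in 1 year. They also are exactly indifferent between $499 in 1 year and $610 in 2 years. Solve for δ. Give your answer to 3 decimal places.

δ ≈ 0.818

Both payoffs in the second observation are in the future, so β drops out: δ^1·499 = δ^2·610 ⇒ δ = 499/610 = 0.81803.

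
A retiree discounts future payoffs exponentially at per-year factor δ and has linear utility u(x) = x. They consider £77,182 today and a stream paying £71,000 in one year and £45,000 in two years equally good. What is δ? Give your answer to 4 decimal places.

δ ≈ 0.7400

Equating present values: 77182 = 71000δ + 45000δ².
So 45000δ² + 71000δ − 77182 = 0.
By the quadratic formula (taking the positive root), δ = (−71000 + √18933760000.00) / 90000 ≈ 0.7400.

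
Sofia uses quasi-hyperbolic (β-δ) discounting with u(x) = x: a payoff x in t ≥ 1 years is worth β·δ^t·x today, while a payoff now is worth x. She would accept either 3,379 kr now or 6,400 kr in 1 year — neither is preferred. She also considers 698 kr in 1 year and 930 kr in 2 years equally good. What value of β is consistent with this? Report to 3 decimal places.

β ≈ 0.703

The second indifference involves only future payoffs, so β cancels: β·δ^1·698 = β·δ^2·930, giving δ = 698/930 = 0.75054.
The first indifference: 3379 = β·δ·6400, so β = 3379/(δ·6400) = 3379/(0.75054·6400) ≈ 0.703.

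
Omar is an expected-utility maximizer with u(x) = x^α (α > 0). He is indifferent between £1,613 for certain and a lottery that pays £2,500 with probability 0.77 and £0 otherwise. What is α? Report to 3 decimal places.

α ≈ 0.596

The lottery's expected utility is 0.77·u(2500) + 0.23·u(0) = 0.77·2500^α (since u(0) = 0 for α > 0).
Setting u(1613) equal to that: 1613^α = 0.77·2500^α ⇒ (1613/2500)^α = 0.77.
Take logs: α = ln 0.77 / ln(1613/2500) ≈ 0.59646.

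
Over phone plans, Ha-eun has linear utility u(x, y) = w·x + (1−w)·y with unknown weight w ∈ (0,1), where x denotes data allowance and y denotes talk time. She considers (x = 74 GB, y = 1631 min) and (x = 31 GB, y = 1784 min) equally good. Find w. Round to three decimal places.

w = 0.781

Indifference: w·74 + (1−w)·1631 = w·31 + (1−w)·1784.
w·(74−31) = (1−w)·(1784−1631), i.e. w·43 = (1−w)·153.
The marginal rate of substitution is 153/43, so w = 153/(43+153) = 0.781.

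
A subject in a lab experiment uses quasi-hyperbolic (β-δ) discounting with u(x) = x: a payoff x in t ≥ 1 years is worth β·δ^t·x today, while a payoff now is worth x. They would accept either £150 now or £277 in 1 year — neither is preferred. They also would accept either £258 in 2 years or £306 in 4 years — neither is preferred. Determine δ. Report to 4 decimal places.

δ ≈ 0.9182

From the later pair, β·δ^2·258 = β·δ^4·306; dividing through, δ^2 = 258/306 = 0.84314, so δ = 0.91823.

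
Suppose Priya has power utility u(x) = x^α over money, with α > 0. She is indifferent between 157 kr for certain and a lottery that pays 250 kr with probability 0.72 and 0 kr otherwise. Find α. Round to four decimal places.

Since u(0) = 0, the lottery's EU is 0.72·250^α.
Setting u(157) equal to that: 157^α = 0.72·250^α ⇒ (157/250)^α = 0.72.
Taking logs: α·ln(157/250) = ln(0.72), so α = -0.3285041 / -0.4652151 ≈ 0.7061.

α ≈ 0.7061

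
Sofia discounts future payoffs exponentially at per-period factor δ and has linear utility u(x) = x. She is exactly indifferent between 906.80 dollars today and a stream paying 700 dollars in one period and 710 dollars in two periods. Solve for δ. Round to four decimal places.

Equating present values: 906.80 = 700δ + 710δ².
So 710δ² + 700δ − 906.80 = 0.
The positive root is δ = [−700 + √(700² + 4·710·906.80)] / (2·710) = (−700 + 1750.803)/1420 ≈ 0.7400.

δ ≈ 0.7400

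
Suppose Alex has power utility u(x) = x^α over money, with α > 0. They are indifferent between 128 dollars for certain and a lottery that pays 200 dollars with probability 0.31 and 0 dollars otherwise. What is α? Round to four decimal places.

α ≈ 2.6243

Since u(0) = 0, the lottery's EU is 0.31·200^α.
Setting u(128) equal to that: 128^α = 0.31·200^α ⇒ (128/200)^α = 0.31.
α = ln(0.31) / ln(128/200) = -1.1711830/-0.4462871 ≈ 2.6243.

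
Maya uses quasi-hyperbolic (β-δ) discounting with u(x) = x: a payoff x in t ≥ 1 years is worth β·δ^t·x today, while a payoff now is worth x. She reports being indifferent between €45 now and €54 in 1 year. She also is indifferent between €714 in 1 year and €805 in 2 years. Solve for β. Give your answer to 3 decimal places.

β ≈ 0.940

The second indifference involves only future payoffs, so β cancels: β·δ^1·714 = β·δ^2·805, giving δ = 714/805 = 0.88696.
Substituting δ into 45 = β·δ·54: β = 45/(47.896) ≈ 0.940.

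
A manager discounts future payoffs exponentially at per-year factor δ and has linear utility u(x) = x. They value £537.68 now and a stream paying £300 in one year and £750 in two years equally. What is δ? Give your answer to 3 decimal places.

δ ≈ 0.670

The stream is worth 300δ + 750δ² today, so 300δ + 750δ² = 537.68.
That is, 750δ² + 300δ − 537.68 = 0, a quadratic in δ.
The positive root is δ = [−300 + √(300² + 4·750·537.68)] / (2·750) = (−300 + 1305.006)/1500 ≈ 0.670.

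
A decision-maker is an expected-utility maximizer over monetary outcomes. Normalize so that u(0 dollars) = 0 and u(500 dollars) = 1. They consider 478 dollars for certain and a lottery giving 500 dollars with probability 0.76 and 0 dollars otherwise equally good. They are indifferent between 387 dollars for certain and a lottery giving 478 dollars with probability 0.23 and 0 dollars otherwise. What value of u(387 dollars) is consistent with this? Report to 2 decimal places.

0.17

The first gamble pins u(478 dollars): it must equal 0.76·1 + 0.24·0 = 0.76.
Then u(387 dollars) = 0.23·u(478 dollars) + 0.77·u(0 dollars) = 0.23·0.76 + 0.77·0.00 = 0.1748.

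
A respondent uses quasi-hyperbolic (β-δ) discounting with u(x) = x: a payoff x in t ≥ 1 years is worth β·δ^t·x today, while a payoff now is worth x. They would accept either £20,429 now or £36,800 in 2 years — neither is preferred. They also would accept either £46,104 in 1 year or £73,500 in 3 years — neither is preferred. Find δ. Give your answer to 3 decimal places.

δ ≈ 0.792

From the later pair, β·δ^1·46104 = β·δ^3·73500; dividing through, δ^2 = 46104/73500 = 0.62727, so δ = 0.79200.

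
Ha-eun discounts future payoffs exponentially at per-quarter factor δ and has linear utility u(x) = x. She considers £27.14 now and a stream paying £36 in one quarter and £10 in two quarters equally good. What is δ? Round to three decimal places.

δ ≈ 0.640

Present value of the stream is 36·δ + 10·δ². Indifference gives 36δ + 10δ² = 27.14.
That is, 10δ² + 36δ − 27.14 = 0, a quadratic in δ.
By the quadratic formula (taking the positive root), δ = (−36 + √2381.60) / 20 ≈ 0.640.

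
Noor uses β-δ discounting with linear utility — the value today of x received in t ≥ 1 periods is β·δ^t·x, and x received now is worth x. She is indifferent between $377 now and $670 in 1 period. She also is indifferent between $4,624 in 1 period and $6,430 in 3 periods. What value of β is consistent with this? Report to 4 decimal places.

β ≈ 0.6635

Both payoffs in the second observation are in the future, so β drops out: δ^1·4624 = δ^3·6430 ⇒ δ^2 = 4624/6430 = 0.71913, so δ = 0.84801.
Now use the now-vs-future pair: 377 = β·δ·670 gives β = 377/(0.84801·670) ≈ 0.6635.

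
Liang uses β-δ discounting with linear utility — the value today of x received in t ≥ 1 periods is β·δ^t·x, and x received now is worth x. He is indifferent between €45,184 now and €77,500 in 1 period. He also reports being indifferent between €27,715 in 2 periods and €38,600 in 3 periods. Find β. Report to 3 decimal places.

β ≈ 0.812

The second indifference involves only future payoffs, so β cancels: β·δ^2·27715 = β·δ^3·38600, giving δ = 27715/38600 = 0.71801.
The first indifference: 45184 = β·δ·77500, so β = 45184/(δ·77500) = 45184/(0.71801·77500) ≈ 0.812.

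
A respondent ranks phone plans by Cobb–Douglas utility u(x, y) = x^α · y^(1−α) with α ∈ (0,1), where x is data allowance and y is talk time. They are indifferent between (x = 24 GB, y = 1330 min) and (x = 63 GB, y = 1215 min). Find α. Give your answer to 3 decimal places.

Set the two utilities equal: 24^α·1330^(1−α) = 63^α·1215^(1−α).
Rearrange to (24/63)^α = (1215/1330)^(1−α) and take logs: α·-0.965081 = (1−α)·-0.090435.
With A = -0.965081 and B = -0.090435: α·A = (1−α)·B, so α = B/(A+B) = -0.090435/-1.055516 ≈ 0.086.

α ≈ 0.086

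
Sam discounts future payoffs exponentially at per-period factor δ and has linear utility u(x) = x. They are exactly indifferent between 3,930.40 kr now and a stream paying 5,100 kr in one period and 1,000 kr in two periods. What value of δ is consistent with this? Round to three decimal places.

Equating present values: 3930.40 = 5100δ + 1000δ².
So 1000δ² + 5100δ − 3930.40 = 0.
δ = (−5100 + √(5100² + 4·1000·3930.40)) / (2·1000) = (−5100 + √41731600.00) / 2000 ≈ 0.680.

δ ≈ 0.680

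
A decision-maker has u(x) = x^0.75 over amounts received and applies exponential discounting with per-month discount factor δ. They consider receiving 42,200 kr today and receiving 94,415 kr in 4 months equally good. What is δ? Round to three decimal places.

Indifference means u(42200) = δ^4 · u(94415), so δ^4 = u(42200)/u(94415).
With u(x) = x^0.75: δ^4 = 42200^0.75/94415^0.75 = (42200/94415)^0.75 = 0.54664.
Hence δ = (0.54664)^(1/4) = 0.85986.

δ ≈ 0.860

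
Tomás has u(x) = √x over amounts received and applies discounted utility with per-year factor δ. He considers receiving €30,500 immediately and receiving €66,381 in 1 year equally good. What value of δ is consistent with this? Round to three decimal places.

The payoff in 1 year is discounted by δ, so u(30500) = δ·u(66381) and δ = u(30500)/u(66381).
Since u(x) = √x, δ = √(30500/66381) = 0.67784.

δ ≈ 0.678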